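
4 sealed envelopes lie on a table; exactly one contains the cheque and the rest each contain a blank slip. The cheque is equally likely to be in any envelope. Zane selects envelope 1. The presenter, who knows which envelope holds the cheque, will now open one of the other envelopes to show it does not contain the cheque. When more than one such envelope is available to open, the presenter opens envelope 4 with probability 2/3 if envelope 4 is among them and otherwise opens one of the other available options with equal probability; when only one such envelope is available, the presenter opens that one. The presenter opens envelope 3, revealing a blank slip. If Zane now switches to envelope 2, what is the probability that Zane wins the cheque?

Consider each possible location of the cheque in turn.
If it is in envelope 1 (prior 1/4): envelope 4 is available but not opened; envelope 3 gets probability (1 − 2/3)/2 = 1/6; weight (1/4)·(1/6) = 1/24.
If it is in envelope 2 (prior 1/4): envelope 4 is available but not opened, probability 1/3; weight (1/4)·(1/3) = 1/12.
If it is in envelope 3 (prior 1/4): the presenter opened envelope 3, so this case is ruled out; weight (1/4)·0 = 0.
If it is in envelope 4 (prior 1/4): envelope 4 holds the prize so is unavailable; the presenter chooses uniformly among the 2 others, probability 1/2; weight (1/4)·(1/2) = 1/8.
The weights sum to 1/4.
So P(the cheque in envelope 2 | the presenter opened envelope 3) = (1/12) / (1/4) = 1/3.

1/3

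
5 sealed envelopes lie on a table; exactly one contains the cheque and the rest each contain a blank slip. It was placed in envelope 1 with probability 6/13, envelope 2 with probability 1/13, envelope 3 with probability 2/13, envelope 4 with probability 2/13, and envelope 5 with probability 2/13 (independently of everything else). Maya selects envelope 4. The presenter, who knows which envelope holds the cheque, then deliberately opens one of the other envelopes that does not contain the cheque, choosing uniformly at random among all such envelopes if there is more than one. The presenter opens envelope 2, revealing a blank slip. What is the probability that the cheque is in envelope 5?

Condition on the true location of the cheque.
If it is in envelope 1 (prior 6/13): the presenter has 3 equally likely choices, so probability 1/3; weight (6/13)·(1/3) = 2/13.
If it is in envelope 2 (prior 1/13): the presenter opened envelope 2, so this case is ruled out; weight (1/13)·0 = 0.
If it is in either of envelopes 3 and 5 (prior 2/13 each): the presenter has 3 equally likely choices, so probability 1/3; weight (2/13)·(1/3) = 2/39 each.
If it is in envelope 4 (prior 2/13): the presenter has 4 equally likely choices, so probability 1/4; weight (2/13)·(1/4) = 1/26.
The weights sum to 23/78.
So P(the cheque in envelope 5 | the presenter opened envelope 2) = (2/39) / (23/78) = 4/23.

4/23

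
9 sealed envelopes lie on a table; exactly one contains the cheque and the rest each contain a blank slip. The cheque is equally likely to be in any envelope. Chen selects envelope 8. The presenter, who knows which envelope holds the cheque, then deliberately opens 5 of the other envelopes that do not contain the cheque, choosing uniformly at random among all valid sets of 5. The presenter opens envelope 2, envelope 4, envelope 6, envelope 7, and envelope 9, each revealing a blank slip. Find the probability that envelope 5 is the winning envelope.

8/27

Apply Bayes' rule, conditioning on where the cheque actually is.
If it is in any of envelopes 1, 3, and 5 (prior 1/9 each): the presenter has 21 equally likely choices, so probability 1/21; weight (1/9)·(1/21) = 1/189 each.
If it is in any of envelopes 2, 4, 6, 7, and 9 (prior 1/9 each): that envelope was opened and seen not to hold the prize — ruled out; weight (1/9)·0 = 0 each.
If it is in envelope 8 (prior 1/9): the presenter has 56 equally likely choices, so probability 1/56; weight (1/9)·(1/56) = 1/504.
The weights sum to 1/56.
So P(the cheque in envelope 5 | the presenter opened envelope 2, envelope 4, envelope 6, envelope 7, and envelope 9) = (1/189) / (1/56) = 8/27.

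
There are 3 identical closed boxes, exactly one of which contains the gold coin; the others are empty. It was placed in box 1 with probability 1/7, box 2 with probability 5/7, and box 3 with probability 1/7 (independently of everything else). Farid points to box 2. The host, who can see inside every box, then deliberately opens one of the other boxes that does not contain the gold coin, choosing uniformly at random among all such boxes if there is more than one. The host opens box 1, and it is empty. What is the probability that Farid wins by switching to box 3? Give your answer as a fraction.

Apply Bayes' rule, conditioning on where the gold coin actually is.
If it is in box 1 (prior 1/7): the host opened box 1, so this case is ruled out; weight (1/7)·0 = 0.
If it is in box 2 (prior 5/7): the host has 2 equally likely choices, so probability 1/2; weight (5/7)·(1/2) = 5/14.
If it is in box 3 (prior 1/7): the host has no choice, probability 1; weight (1/7)·1 = 1/7.
The weights sum to 1/2.
So P(the gold coin in box 3 | the host opened box 1) = (1/7) / (1/2) = 2/7.

2/7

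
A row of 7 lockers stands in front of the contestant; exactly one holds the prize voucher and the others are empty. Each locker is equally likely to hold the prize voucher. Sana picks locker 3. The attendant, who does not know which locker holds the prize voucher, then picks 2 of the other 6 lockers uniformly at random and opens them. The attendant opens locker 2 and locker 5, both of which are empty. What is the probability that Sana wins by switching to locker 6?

Apply Bayes' rule, conditioning on where the prize voucher actually is.
If it is in any of lockers 1, 3, 4, 6, and 7 (prior 1/7 each): the attendant picks exactly this set with probability 1/15 regardless, and none is the prize; weight (1/7)·(1/15) = 1/105 each.
If it is in either of lockers 2 and 5 (prior 1/7 each): that locker was opened and seen not to hold the prize — ruled out; weight (1/7)·0 = 0 each.
The weights sum to 1/21.
So P(the prize voucher in locker 6 | the attendant opened locker 2 and locker 5) = (1/105) / (1/21) = 1/5.

1/5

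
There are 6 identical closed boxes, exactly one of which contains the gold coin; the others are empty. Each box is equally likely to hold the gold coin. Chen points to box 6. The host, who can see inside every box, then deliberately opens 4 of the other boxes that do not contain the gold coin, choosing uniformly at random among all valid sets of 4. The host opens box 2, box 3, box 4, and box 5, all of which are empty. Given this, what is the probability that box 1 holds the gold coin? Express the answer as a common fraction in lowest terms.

5/6

Apply Bayes' rule, conditioning on where the gold coin actually is.
If it is in box 1 (prior 1/6): the host has no choice, probability 1; weight (1/6)·1 = 1/6.
If it is in any of boxes 2, 3, 4, and 5 (prior 1/6 each): that box was opened and seen not to hold the prize — ruled out; weight (1/6)·0 = 0 each.
If it is in box 6 (prior 1/6): the host has 5 equally likely choices, so probability 1/5; weight (1/6)·(1/5) = 1/30.
The weights sum to 1/5.
So P(the gold coin in box 1 | the host opened box 2, box 3, box 4, and box 5) = (1/6) / (1/5) = 5/6.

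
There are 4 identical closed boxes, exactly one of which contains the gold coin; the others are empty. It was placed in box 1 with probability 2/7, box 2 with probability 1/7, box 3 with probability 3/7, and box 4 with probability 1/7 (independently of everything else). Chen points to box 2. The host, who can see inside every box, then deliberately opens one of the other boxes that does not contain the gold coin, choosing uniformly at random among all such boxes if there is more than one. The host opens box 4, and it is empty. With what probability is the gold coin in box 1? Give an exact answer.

6/17

Consider each possible location of the gold coin in turn.
If it is in box 1 (prior 2/7): the host has 2 equally likely choices, so probability 1/2; weight (2/7)·(1/2) = 1/7.
If it is in box 2 (prior 1/7): the host has 3 equally likely choices, so probability 1/3; weight (1/7)·(1/3) = 1/21.
If it is in box 3 (prior 3/7): the host has 2 equally likely choices, so probability 1/2; weight (3/7)·(1/2) = 3/14.
If it is in box 4 (prior 1/7): the host opened box 4, so this case is ruled out; weight (1/7)·0 = 0.
The weights sum to 17/42.
So P(the gold coin in box 1 | the host opened box 4) = (1/7) / (17/42) = 6/17.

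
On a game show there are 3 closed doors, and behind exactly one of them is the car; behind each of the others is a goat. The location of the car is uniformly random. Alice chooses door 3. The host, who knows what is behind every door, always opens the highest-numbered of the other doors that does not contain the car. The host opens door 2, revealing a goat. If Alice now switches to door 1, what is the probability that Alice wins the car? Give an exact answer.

1/2

Apply Bayes' rule, conditioning on where the car actually is.
If it is behind either of doors 1 and 3 (prior 1/3 each): door 2 is the highest-numbered option available, probability 1; weight (1/3)·1 = 1/3 each.
If it is behind door 2 (prior 1/3): the host opened door 2, so this case is ruled out; weight (1/3)·0 = 0.
The weights sum to 2/3.
So P(the car behind door 1 | the host opened door 2) = (1/3) / (2/3) = 1/2.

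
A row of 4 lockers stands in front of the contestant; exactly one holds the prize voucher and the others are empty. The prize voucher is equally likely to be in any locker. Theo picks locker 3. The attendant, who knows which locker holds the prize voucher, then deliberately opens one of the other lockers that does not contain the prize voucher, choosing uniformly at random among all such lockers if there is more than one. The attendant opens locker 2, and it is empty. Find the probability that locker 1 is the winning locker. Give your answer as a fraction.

Apply Bayes' rule, conditioning on where the prize voucher actually is.
If it is in either of lockers 1 and 4 (prior 1/4 each): the attendant has 2 equally likely choices, so probability 1/2; weight (1/4)·(1/2) = 1/8 each.
If it is in locker 2 (prior 1/4): the attendant opened locker 2, so this case is ruled out; weight (1/4)·0 = 0.
If it is in locker 3 (prior 1/4): the attendant has 3 equally likely choices, so probability 1/3; weight (1/4)·(1/3) = 1/12.
The weights sum to 1/3.
So P(the prize voucher in locker 1 | the attendant opened locker 2) = (1/8) / (1/3) = 3/8.

3/8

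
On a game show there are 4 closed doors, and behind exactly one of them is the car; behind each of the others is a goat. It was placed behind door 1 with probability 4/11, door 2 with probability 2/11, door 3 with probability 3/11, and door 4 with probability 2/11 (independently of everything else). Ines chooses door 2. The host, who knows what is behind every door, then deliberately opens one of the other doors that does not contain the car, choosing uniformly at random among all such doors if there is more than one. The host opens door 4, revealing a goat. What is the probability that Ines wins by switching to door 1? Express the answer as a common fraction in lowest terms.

12/25

Condition on the true location of the car.
If it is behind door 1 (prior 4/11): the host has 2 equally likely choices, so probability 1/2; weight (4/11)·(1/2) = 2/11.
If it is behind door 2 (prior 2/11): the host has 3 equally likely choices, so probability 1/3; weight (2/11)·(1/3) = 2/33.
If it is behind door 3 (prior 3/11): the host has 2 equally likely choices, so probability 1/2; weight (3/11)·(1/2) = 3/22.
If it is behind door 4 (prior 2/11): the host opened door 4, so this case is ruled out; weight (2/11)·0 = 0.
The weights sum to 25/66.
So P(the car behind door 1 | the host opened door 4) = (2/11) / (25/66) = 12/25.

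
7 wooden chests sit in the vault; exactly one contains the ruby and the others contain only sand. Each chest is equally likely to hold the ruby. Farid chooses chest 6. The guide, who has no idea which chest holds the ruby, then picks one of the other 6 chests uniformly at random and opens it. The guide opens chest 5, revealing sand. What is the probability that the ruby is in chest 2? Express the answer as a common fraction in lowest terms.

Because the guide chose which chest to open without knowing where the ruby is, the choice is independent of the prize location. Learning that chest 5 does not hold the ruby simply rules out that one location and leaves the remaining 6 chests still equally likely by symmetry.
So P(the ruby in chest 2) = 1/6.

1/6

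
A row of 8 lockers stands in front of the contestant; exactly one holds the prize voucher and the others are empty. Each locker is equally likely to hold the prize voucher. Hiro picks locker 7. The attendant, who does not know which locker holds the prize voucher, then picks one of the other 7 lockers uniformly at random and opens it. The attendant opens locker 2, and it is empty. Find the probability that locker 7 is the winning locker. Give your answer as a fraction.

1/7

Condition on the true location of the prize voucher.
If it is in any of lockers 1, 3, 4, 5, 6, 7, and 8 (prior 1/8 each): the attendant picks locker 2 with probability 1/7 regardless, and it is not the prize; weight (1/8)·(1/7) = 1/56 each.
If it is in locker 2 (prior 1/8): the attendant opened locker 2, so this case is ruled out; weight (1/8)·0 = 0.
The weights sum to 1/8.
So P(the prize voucher in locker 7 | the attendant opened locker 2) = (1/56) / (1/8) = 1/7.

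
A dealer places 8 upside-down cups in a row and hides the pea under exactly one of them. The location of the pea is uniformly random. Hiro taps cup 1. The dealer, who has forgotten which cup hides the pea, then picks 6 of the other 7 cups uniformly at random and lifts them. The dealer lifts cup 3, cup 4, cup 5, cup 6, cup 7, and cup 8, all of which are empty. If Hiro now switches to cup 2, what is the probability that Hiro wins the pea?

Consider each possible location of the pea in turn.
If it is under either of cups 1 and 2 (prior 1/8 each): the dealer picks exactly this set with probability 1/7 regardless, and none is the prize; weight (1/8)·(1/7) = 1/56 each.
If it is under any of cups 3, 4, 5, 6, 7, and 8 (prior 1/8 each): that cup was opened and seen not to hold the prize — ruled out; weight (1/8)·0 = 0 each.
The weights sum to 1/28.
So P(the pea under cup 2 | the dealer opened cup 3, cup 4, cup 5, cup 6, cup 7, and cup 8) = (1/56) / (1/28) = 1/2.

1/2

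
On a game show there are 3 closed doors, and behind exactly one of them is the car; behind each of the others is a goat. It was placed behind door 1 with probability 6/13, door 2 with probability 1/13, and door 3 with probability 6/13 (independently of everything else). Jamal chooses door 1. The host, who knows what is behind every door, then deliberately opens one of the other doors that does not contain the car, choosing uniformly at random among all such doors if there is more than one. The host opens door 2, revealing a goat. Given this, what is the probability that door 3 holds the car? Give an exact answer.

Condition on the true location of the car.
If it is behind door 1 (prior 6/13): the host has 2 equally likely choices, so probability 1/2; weight (6/13)·(1/2) = 3/13.
If it is behind door 2 (prior 1/13): the host opened door 2, so this case is ruled out; weight (1/13)·0 = 0.
If it is behind door 3 (prior 6/13): the host has no choice, probability 1; weight (6/13)·1 = 6/13.
The weights sum to 9/13.
So P(the car behind door 3 | the host opened door 2) = (6/13) / (9/13) = 2/3.

2/3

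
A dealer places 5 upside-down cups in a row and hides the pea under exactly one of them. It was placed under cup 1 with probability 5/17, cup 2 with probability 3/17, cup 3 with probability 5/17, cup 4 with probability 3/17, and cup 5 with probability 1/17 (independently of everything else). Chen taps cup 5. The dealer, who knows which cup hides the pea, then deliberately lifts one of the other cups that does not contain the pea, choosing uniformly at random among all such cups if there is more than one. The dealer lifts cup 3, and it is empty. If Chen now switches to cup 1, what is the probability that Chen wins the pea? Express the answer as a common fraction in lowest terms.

20/47

Apply Bayes' rule, conditioning on where the pea actually is.
If it is under cup 1 (prior 5/17): the dealer has 3 equally likely choices, so probability 1/3; weight (5/17)·(1/3) = 5/51.
If it is under either of cups 2 and 4 (prior 3/17 each): the dealer has 3 equally likely choices, so probability 1/3; weight (3/17)·(1/3) = 1/17 each.
If it is under cup 3 (prior 5/17): the dealer opened cup 3, so this case is ruled out; weight (5/17)·0 = 0.
If it is under cup 5 (prior 1/17): the dealer has 4 equally likely choices, so probability 1/4; weight (1/17)·(1/4) = 1/68.
The weights sum to 47/204.
So P(the pea under cup 1 | the dealer opened cup 3) = (5/51) / (47/204) = 20/47.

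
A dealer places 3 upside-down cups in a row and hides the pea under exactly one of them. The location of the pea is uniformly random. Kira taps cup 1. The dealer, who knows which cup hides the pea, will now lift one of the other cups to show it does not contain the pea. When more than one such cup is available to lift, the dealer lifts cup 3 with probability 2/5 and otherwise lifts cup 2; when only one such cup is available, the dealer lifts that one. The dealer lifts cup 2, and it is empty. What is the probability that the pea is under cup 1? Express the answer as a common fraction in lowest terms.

Apply Bayes' rule, conditioning on where the pea actually is.
If it is under cup 1 (prior 1/3): cup 3 is available but not opened, probability 3/5; weight (1/3)·(3/5) = 1/5.
If it is under cup 2 (prior 1/3): the dealer opened cup 2, so this case is ruled out; weight (1/3)·0 = 0.
If it is under cup 3 (prior 1/3): only cup 2 is available, probability 1; weight (1/3)·1 = 1/3.
The weights sum to 8/15.
So P(the pea under cup 1 | the dealer opened cup 2) = (1/5) / (8/15) = 3/8.

3/8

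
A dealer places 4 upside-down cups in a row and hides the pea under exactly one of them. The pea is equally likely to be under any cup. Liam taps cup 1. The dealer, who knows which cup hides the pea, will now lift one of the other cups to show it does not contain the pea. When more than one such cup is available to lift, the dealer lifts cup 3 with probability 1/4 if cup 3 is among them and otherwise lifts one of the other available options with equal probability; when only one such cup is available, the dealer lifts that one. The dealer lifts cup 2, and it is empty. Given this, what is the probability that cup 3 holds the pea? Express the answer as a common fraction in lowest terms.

Condition on the true location of the pea.
If it is under cup 1 (prior 1/4): cup 3 is available but not opened; cup 2 gets probability (1 − 1/4)/2 = 3/8; weight (1/4)·(3/8) = 3/32.
If it is under cup 2 (prior 1/4): the dealer opened cup 2, so this case is ruled out; weight (1/4)·0 = 0.
If it is under cup 3 (prior 1/4): cup 3 holds the prize so is unavailable; the dealer chooses uniformly among the 2 others, probability 1/2; weight (1/4)·(1/2) = 1/8.
If it is under cup 4 (prior 1/4): cup 3 is available but not opened, probability 3/4; weight (1/4)·(3/4) = 3/16.
The weights sum to 13/32.
So P(the pea under cup 3 | the dealer opened cup 2) = (1/8) / (13/32) = 4/13.

4/13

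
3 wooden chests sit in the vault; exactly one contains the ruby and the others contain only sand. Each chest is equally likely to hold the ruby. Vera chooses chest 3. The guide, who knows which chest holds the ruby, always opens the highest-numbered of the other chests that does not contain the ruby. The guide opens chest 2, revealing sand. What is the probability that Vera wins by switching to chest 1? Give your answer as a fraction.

Apply Bayes' rule, conditioning on where the ruby actually is.
If it is in either of chests 1 and 3 (prior 1/3 each): chest 2 is the highest-numbered option available, probability 1; weight (1/3)·1 = 1/3 each.
If it is in chest 2 (prior 1/3): the guide opened chest 2, so this case is ruled out; weight (1/3)·0 = 0.
The weights sum to 2/3.
So P(the ruby in chest 1 | the guide opened chest 2) = (1/3) / (2/3) = 1/2.

1/2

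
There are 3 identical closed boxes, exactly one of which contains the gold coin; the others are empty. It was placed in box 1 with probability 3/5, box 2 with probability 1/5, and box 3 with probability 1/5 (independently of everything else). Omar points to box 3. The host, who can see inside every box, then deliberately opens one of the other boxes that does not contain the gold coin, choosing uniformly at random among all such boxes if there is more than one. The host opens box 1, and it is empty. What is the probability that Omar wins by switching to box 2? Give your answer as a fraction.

Consider each possible location of the gold coin in turn.
If it is in box 1 (prior 3/5): the host opened box 1, so this case is ruled out; weight (3/5)·0 = 0.
If it is in box 2 (prior 1/5): the host has no choice, probability 1; weight (1/5)·1 = 1/5.
If it is in box 3 (prior 1/5): the host has 2 equally likely choices, so probability 1/2; weight (1/5)·(1/2) = 1/10.
The weights sum to 3/10.
So P(the gold coin in box 2 | the host opened box 1) = (1/5) / (3/10) = 2/3.

2/3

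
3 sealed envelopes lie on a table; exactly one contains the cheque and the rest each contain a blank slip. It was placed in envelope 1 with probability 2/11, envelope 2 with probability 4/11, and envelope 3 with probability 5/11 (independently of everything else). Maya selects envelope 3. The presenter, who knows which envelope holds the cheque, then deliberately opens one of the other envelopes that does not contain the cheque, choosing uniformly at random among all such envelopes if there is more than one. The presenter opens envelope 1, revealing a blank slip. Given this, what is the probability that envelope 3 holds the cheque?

5/13

Apply Bayes' rule, conditioning on where the cheque actually is.
If it is in envelope 1 (prior 2/11): the presenter opened envelope 1, so this case is ruled out; weight (2/11)·0 = 0.
If it is in envelope 2 (prior 4/11): the presenter has no choice, probability 1; weight (4/11)·1 = 4/11.
If it is in envelope 3 (prior 5/11): the presenter has 2 equally likely choices, so probability 1/2; weight (5/11)·(1/2) = 5/22.
The weights sum to 13/22.
So P(the cheque in envelope 3 | the presenter opened envelope 1) = (5/22) / (13/22) = 5/13.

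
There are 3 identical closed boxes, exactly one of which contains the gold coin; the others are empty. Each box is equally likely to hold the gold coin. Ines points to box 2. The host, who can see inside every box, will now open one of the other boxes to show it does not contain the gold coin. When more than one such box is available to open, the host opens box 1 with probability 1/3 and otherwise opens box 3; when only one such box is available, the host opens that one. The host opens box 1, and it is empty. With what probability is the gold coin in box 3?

Consider each possible location of the gold coin in turn.
If it is in box 1 (prior 1/3): the host opened box 1, so this case is ruled out; weight (1/3)·0 = 0.
If it is in box 2 (prior 1/3): box 1 is available, opened with probability 1/3; weight (1/3)·(1/3) = 1/9.
If it is in box 3 (prior 1/3): only box 1 is available, probability 1; weight (1/3)·1 = 1/3.
The weights sum to 4/9.
So P(the gold coin in box 3 | the host opened box 1) = (1/3) / (4/9) = 3/4.

3/4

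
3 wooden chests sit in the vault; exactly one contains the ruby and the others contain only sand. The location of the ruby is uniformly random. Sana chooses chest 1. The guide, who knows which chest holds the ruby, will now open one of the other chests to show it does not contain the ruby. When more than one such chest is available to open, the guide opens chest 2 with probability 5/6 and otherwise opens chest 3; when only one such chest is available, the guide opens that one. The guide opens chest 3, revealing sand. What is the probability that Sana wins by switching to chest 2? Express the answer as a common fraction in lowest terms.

Consider each possible location of the ruby in turn.
If it is in chest 1 (prior 1/3): chest 2 is available but not opened, probability 1/6; weight (1/3)·(1/6) = 1/18.
If it is in chest 2 (prior 1/3): only chest 3 is available, probability 1; weight (1/3)·1 = 1/3.
If it is in chest 3 (prior 1/3): the guide opened chest 3, so this case is ruled out; weight (1/3)·0 = 0.
The weights sum to 7/18.
So P(the ruby in chest 2 | the guide opened chest 3) = (1/3) / (7/18) = 6/7.

6/7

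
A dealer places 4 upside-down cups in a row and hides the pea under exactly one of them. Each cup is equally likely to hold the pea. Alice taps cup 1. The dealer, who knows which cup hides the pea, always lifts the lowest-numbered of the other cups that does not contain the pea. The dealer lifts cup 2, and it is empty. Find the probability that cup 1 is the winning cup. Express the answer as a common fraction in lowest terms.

1/3

Condition on the true location of the pea.
If it is under any of cups 1, 3, and 4 (prior 1/4 each): cup 2 is the lowest-numbered option available, probability 1; weight (1/4)·1 = 1/4 each.
If it is under cup 2 (prior 1/4): the dealer opened cup 2, so this case is ruled out; weight (1/4)·0 = 0.
The weights sum to 3/4.
So P(the pea under cup 1 | the dealer opened cup 2) = (1/4) / (3/4) = 1/3.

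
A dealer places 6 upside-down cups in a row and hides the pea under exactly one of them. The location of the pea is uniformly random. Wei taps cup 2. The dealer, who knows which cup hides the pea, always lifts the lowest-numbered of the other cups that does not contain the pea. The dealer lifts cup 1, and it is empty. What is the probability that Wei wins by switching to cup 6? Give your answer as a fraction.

Apply Bayes' rule, conditioning on where the pea actually is.
If it is under cup 1 (prior 1/6): the dealer opened cup 1, so this case is ruled out; weight (1/6)·0 = 0.
If it is under any of cups 2, 3, 4, 5, and 6 (prior 1/6 each): cup 1 is the lowest-numbered option available, probability 1; weight (1/6)·1 = 1/6 each.
The weights sum to 5/6.
So P(the pea under cup 6 | the dealer opened cup 1) = (1/6) / (5/6) = 1/5.

1/5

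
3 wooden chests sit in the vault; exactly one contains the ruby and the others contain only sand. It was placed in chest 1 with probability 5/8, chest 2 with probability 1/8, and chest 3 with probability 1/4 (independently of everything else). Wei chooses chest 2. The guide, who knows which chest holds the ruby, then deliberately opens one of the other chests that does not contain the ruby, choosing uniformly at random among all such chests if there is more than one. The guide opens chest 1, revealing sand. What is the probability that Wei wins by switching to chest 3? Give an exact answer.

Consider each possible location of the ruby in turn.
If it is in chest 1 (prior 5/8): the guide opened chest 1, so this case is ruled out; weight (5/8)·0 = 0.
If it is in chest 2 (prior 1/8): the guide has 2 equally likely choices, so probability 1/2; weight (1/8)·(1/2) = 1/16.
If it is in chest 3 (prior 1/4): the guide has no choice, probability 1; weight (1/4)·1 = 1/4.
The weights sum to 5/16.
So P(the ruby in chest 3 | the guide opened chest 1) = (1/4) / (5/16) = 4/5.

4/5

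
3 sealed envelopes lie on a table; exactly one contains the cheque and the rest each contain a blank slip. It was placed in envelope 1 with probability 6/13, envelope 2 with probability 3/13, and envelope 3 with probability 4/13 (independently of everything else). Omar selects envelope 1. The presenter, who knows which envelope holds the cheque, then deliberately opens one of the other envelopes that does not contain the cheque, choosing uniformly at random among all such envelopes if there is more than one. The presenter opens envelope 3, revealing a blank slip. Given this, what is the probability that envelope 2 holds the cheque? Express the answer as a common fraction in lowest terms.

1/2

Consider each possible location of the cheque in turn.
If it is in envelope 1 (prior 6/13): the presenter has 2 equally likely choices, so probability 1/2; weight (6/13)·(1/2) = 3/13.
If it is in envelope 2 (prior 3/13): the presenter has no choice, probability 1; weight (3/13)·1 = 3/13.
If it is in envelope 3 (prior 4/13): the presenter opened envelope 3, so this case is ruled out; weight (4/13)·0 = 0.
The weights sum to 6/13.
So P(the cheque in envelope 2 | the presenter opened envelope 3) = (3/13) / (6/13) = 1/2.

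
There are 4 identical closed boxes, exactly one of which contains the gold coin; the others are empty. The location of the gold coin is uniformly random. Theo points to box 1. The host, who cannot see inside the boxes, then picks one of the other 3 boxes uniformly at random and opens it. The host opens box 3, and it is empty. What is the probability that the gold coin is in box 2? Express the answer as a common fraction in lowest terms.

1/3

Condition on the true location of the gold coin.
If it is in any of boxes 1, 2, and 4 (prior 1/4 each): the host picks box 3 with probability 1/3 regardless, and it is not the prize; weight (1/4)·(1/3) = 1/12 each.
If it is in box 3 (prior 1/4): the host opened box 3, so this case is ruled out; weight (1/4)·0 = 0.
The weights sum to 1/4.
So P(the gold coin in box 2 | the host opened box 3) = (1/12) / (1/4) = 1/3.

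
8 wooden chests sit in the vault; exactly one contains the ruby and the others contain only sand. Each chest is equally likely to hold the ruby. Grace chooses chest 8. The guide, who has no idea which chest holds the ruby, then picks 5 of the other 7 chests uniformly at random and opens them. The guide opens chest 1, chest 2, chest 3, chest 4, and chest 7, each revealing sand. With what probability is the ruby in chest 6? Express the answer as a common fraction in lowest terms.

1/3

Because the guide chose which chests to open without knowing where the ruby is, the choice is independent of the prize location. Learning that none of the 5 opened chests holds the ruby simply rules out those 5 locations and leaves the remaining 3 chests still equally likely by symmetry.
So P(the ruby in chest 6) = 1/3.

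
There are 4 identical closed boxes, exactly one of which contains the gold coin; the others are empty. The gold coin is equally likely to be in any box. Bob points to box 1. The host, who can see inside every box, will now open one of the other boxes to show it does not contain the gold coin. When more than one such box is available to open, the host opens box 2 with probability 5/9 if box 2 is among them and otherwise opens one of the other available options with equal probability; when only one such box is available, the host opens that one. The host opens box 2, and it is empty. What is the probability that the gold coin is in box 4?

1/3

Apply Bayes' rule, conditioning on where the gold coin actually is.
If it is in any of boxes 1, 3, and 4 (prior 1/4 each): box 2 is available, opened with probability 5/9; weight (1/4)·(5/9) = 5/36 each.
If it is in box 2 (prior 1/4): the host opened box 2, so this case is ruled out; weight (1/4)·0 = 0.
The weights sum to 5/12.
So P(the gold coin in box 4 | the host opened box 2) = (5/36) / (5/12) = 1/3.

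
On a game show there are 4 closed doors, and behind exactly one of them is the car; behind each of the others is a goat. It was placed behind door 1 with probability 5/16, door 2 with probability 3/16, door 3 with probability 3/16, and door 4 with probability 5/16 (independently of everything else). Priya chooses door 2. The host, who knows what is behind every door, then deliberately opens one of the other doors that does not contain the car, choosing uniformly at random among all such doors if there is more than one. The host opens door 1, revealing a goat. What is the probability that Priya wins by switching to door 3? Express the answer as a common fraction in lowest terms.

3/10

Condition on the true location of the car.
If it is behind door 1 (prior 5/16): the host opened door 1, so this case is ruled out; weight (5/16)·0 = 0.
If it is behind door 2 (prior 3/16): the host has 3 equally likely choices, so probability 1/3; weight (3/16)·(1/3) = 1/16.
If it is behind door 3 (prior 3/16): the host has 2 equally likely choices, so probability 1/2; weight (3/16)·(1/2) = 3/32.
If it is behind door 4 (prior 5/16): the host has 2 equally likely choices, so probability 1/2; weight (5/16)·(1/2) = 5/32.
The weights sum to 5/16.
So P(the car behind door 3 | the host opened door 1) = (3/32) / (5/16) = 3/10.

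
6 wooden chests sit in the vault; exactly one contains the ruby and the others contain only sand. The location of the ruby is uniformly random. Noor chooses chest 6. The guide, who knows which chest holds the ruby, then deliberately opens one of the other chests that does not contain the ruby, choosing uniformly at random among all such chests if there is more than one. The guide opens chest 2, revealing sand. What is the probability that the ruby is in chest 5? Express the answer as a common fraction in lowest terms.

5/24

Consider each possible location of the ruby in turn.
If it is in any of chests 1, 3, 4, and 5 (prior 1/6 each): the guide has 4 equally likely choices, so probability 1/4; weight (1/6)·(1/4) = 1/24 each.
If it is in chest 2 (prior 1/6): the guide opened chest 2, so this case is ruled out; weight (1/6)·0 = 0.
If it is in chest 6 (prior 1/6): the guide has 5 equally likely choices, so probability 1/5; weight (1/6)·(1/5) = 1/30.
The weights sum to 1/5.
So P(the ruby in chest 5 | the guide opened chest 2) = (1/24) / (1/5) = 5/24.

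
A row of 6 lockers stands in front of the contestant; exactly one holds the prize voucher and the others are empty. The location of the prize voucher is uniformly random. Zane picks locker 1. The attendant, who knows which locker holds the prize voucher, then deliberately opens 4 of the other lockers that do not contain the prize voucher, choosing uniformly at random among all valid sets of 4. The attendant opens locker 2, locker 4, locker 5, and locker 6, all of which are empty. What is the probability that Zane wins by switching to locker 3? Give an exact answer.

5/6

Consider each possible location of the prize voucher in turn.
If it is in locker 1 (prior 1/6): the attendant has 5 equally likely choices, so probability 1/5; weight (1/6)·(1/5) = 1/30.
If it is in any of lockers 2, 4, 5, and 6 (prior 1/6 each): that locker was opened and seen not to hold the prize — ruled out; weight (1/6)·0 = 0 each.
If it is in locker 3 (prior 1/6): the attendant has no choice, probability 1; weight (1/6)·1 = 1/6.
The weights sum to 1/5.
So P(the prize voucher in locker 3 | the attendant opened locker 2, locker 4, locker 5, and locker 6) = (1/6) / (1/5) = 5/6.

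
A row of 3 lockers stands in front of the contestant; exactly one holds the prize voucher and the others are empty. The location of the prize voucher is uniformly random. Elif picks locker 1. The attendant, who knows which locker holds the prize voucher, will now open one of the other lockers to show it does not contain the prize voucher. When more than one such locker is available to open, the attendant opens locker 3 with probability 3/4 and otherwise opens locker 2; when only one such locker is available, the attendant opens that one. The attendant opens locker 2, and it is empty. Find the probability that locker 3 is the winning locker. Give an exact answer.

4/5

Consider each possible location of the prize voucher in turn.
If it is in locker 1 (prior 1/3): locker 3 is available but not opened, probability 1/4; weight (1/3)·(1/4) = 1/12.
If it is in locker 2 (prior 1/3): the attendant opened locker 2, so this case is ruled out; weight (1/3)·0 = 0.
If it is in locker 3 (prior 1/3): only locker 2 is available, probability 1; weight (1/3)·1 = 1/3.
The weights sum to 5/12.
So P(the prize voucher in locker 3 | the attendant opened locker 2) = (1/3) / (5/12) = 4/5.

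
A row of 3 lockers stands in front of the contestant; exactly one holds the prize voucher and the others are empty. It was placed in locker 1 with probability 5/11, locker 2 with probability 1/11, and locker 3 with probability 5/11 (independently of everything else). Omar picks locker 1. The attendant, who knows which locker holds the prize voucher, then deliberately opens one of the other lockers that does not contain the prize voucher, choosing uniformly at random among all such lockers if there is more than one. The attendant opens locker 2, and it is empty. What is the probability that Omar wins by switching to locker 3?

2/3

Apply Bayes' rule, conditioning on where the prize voucher actually is.
If it is in locker 1 (prior 5/11): the attendant has 2 equally likely choices, so probability 1/2; weight (5/11)·(1/2) = 5/22.
If it is in locker 2 (prior 1/11): the attendant opened locker 2, so this case is ruled out; weight (1/11)·0 = 0.
If it is in locker 3 (prior 5/11): the attendant has no choice, probability 1; weight (5/11)·1 = 5/11.
The weights sum to 15/22.
So P(the prize voucher in locker 3 | the attendant opened locker 2) = (5/11) / (15/22) = 2/3.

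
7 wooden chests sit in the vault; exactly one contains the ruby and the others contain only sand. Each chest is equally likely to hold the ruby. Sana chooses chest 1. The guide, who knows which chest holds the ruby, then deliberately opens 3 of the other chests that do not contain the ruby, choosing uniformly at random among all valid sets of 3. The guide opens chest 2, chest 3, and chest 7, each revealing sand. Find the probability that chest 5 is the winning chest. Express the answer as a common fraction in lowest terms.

2/7

Condition on the true location of the ruby.
If it is in chest 1 (prior 1/7): the guide has 20 equally likely choices, so probability 1/20; weight (1/7)·(1/20) = 1/140.
If it is in any of chests 2, 3, and 7 (prior 1/7 each): that chest was opened and seen not to hold the prize — ruled out; weight (1/7)·0 = 0 each.
If it is in any of chests 4, 5, and 6 (prior 1/7 each): the guide has 10 equally likely choices, so probability 1/10; weight (1/7)·(1/10) = 1/70 each.
The weights sum to 1/20.
So P(the ruby in chest 5 | the guide opened chest 2, chest 3, and chest 7) = (1/70) / (1/20) = 2/7.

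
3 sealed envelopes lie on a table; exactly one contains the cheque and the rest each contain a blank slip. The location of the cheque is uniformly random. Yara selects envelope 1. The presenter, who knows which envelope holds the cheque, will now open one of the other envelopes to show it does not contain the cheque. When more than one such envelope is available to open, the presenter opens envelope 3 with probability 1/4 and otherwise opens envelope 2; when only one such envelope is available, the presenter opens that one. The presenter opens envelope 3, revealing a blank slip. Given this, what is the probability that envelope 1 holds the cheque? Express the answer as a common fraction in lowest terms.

Condition on the true location of the cheque.
If it is in envelope 1 (prior 1/3): envelope 3 is available, opened with probability 1/4; weight (1/3)·(1/4) = 1/12.
If it is in envelope 2 (prior 1/3): only envelope 3 is available, probability 1; weight (1/3)·1 = 1/3.
If it is in envelope 3 (prior 1/3): the presenter opened envelope 3, so this case is ruled out; weight (1/3)·0 = 0.
The weights sum to 5/12.
So P(the cheque in envelope 1 | the presenter opened envelope 3) = (1/12) / (5/12) = 1/5.

1/5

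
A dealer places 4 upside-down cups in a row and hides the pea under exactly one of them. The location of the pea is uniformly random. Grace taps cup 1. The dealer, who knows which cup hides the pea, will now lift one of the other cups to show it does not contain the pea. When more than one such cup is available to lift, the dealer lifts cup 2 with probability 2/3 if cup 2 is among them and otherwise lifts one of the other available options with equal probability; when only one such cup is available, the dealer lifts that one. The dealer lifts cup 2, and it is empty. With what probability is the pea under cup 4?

Condition on the true location of the pea.
If it is under any of cups 1, 3, and 4 (prior 1/4 each): cup 2 is available, opened with probability 2/3; weight (1/4)·(2/3) = 1/6 each.
If it is under cup 2 (prior 1/4): the dealer opened cup 2, so this case is ruled out; weight (1/4)·0 = 0.
The weights sum to 1/2.
So P(the pea under cup 4 | the dealer opened cup 2) = (1/6) / (1/2) = 1/3.

1/3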